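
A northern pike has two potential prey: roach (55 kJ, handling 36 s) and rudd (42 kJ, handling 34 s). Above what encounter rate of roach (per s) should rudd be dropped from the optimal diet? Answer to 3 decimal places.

The zero-one rule: include rudd iff E₂/h₂ > λE₁/(1+λh₁). Equality gives the switch point.
λE₁h₂ = E₂ + λE₂h₁ ⇒ λ = E₂/(E₁h₂ − E₂h₁) = 42/(1870 − 1512) = 0.1173 per s.

0.117 per s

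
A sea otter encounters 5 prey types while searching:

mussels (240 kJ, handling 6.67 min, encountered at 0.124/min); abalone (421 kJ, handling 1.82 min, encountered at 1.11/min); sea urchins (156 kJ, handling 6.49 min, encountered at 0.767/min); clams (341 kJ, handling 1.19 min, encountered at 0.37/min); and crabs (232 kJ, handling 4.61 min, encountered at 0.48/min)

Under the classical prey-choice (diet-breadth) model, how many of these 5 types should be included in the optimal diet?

2

E/h in descending order: clams 287, abalone 231, crabs 50.3, mussels 36, sea urchins 24 kJ/min. The optimal diet is the largest prefix of this list for which every included type satisfies E_i/h_i > R on the types above it.
Rate on top 1: 87.6. abalone: 231 > 87.6 → include.
Rate on top 2: 171.5. crabs: 50.3 < 171.5 → exclude; stop.
Optimal diet: clams, abalone — 2 of 5 types.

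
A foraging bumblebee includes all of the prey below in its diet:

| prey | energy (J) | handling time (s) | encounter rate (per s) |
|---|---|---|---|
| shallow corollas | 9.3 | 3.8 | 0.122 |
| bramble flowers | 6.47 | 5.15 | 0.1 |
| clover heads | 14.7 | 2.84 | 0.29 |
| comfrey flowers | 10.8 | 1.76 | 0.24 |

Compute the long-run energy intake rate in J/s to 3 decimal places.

R = (0.122×9.3 + 0.1×6.47 + 0.29×14.7 + 0.24×10.8) / (1 + 0.122×3.8 + 0.1×5.15 + 0.29×2.84 + 0.24×1.76) = 8.637/3.225 = 2.678 J/s.

2.678 J/s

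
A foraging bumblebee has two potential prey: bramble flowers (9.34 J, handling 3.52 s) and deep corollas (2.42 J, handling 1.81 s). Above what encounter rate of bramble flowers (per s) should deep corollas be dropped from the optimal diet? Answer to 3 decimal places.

The zero-one rule: include deep corollas iff E₂/h₂ > λE₁/(1+λh₁). Equality gives the switch point.
λE₁h₂ = E₂ + λE₂h₁ ⇒ λ = E₂/(E₁h₂ − E₂h₁) = 2.42/(16.91 − 8.518) = 0.2885 per s.

0.289 per s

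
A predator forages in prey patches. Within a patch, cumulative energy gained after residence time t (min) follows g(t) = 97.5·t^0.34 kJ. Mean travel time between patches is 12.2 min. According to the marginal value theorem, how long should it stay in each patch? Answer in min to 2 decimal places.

By the marginal value theorem, leave when the instantaneous gain rate g'(t) equals the habitat-wide average g(t)/(T + t).
g'(t) = 0.34·97.5·t^-0.66. Setting 0.34·97.5·t^-0.66 = 97.5·t^0.34/(12.2+t) gives 0.34(12.2+t) = t, so 0.66·t = 0.34×12.2.
t* = 0.34×12.2/0.66 = 6.285 min.

6.28 min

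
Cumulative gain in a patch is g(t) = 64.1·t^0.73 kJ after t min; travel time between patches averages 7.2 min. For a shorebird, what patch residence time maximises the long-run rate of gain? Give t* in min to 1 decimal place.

Maximise g(t)/(T+t): set derivative to zero → g'(t)(T+t) = g(t).
g'(t) = 0.73·64.1·t^-0.27. Setting 0.73·64.1·t^-0.27 = 64.1·t^0.73/(7.2+t) gives 0.73(7.2+t) = t, so 0.27·t = 0.73×7.2.
t* = 0.73×7.2/0.27 = 19.47 min.

19.5 min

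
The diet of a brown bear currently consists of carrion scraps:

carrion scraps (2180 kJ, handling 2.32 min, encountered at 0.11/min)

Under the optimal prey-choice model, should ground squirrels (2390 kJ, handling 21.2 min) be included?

On carrion scraps alone, R = ΣλE/(1+Σλh) = 239.8/1.255 = 191 kJ/min.
ground squirrels: E/h = 2390/21.2 = 112.7 kJ/min.
112.7 < 191, so adding ground squirrels would lower the average — exclude it.

No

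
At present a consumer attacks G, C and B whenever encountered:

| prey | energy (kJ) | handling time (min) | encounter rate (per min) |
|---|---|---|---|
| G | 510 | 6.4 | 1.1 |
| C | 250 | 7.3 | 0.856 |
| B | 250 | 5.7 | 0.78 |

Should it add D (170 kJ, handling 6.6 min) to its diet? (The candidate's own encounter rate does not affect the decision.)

On G, C and B alone, R = ΣλE/(1+Σλh) = 970/18.73 = 51.78 kJ/min.
Profitability of D: 170/6.6 = 25.76 kJ/min.
Since 25.76 < R, time spent handling D is better spent searching.

No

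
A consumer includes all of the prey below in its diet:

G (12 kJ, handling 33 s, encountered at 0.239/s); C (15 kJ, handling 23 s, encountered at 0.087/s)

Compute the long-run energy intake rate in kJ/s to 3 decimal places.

0.383 kJ/s

R = Σλ_iE_i / (1 + Σλ_ih_i)
Numerator: 0.239×12 + 0.087×15 = 4.173
Denominator: 1 + 0.239×33 + 0.087×23 = 10.89
R = 4.173/10.89 = 0.3833 kJ/s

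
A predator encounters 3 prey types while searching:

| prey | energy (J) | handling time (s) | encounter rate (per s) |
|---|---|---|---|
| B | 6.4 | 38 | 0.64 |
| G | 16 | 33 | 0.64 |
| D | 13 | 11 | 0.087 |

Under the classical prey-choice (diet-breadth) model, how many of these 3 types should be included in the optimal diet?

Profitabilities (E/h, J/s): D 1.18, G 0.485, B 0.168. Add prey in this order while the next type's profitability exceeds the intake rate on those already taken.
Rate on top 1: 0.5779. G: 0.485 < 0.5779 → exclude; stop.
Optimal diet: D — 1 of 3 types.

1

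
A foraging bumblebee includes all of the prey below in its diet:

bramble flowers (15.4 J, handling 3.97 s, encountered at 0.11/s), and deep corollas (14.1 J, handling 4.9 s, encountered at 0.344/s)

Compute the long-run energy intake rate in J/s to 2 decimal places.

2.10 J/s

R = (0.11×15.4 + 0.344×14.1) / (1 + 0.11×3.97 + 0.344×4.9) = 6.544/3.122 = 2.096 J/s.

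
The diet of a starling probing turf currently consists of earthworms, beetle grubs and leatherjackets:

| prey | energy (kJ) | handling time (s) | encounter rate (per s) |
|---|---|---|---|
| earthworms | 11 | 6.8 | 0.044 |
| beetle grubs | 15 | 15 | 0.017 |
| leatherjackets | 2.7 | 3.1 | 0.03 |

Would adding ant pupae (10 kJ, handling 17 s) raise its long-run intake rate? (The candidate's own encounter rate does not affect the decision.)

Yes

Intake rate on the current diet: R = (0.044×11 + 0.017×15 + 0.03×2.7) / (1 + 0.044×6.8 + 0.017×15 + 0.03×3.1) = 0.82/1.647 = 0.4978 kJ/s.
ant pupae: E/h = 10/17 = 0.5882 kJ/s.
Since 0.5882 > R, including ant pupae increases the long-run rate.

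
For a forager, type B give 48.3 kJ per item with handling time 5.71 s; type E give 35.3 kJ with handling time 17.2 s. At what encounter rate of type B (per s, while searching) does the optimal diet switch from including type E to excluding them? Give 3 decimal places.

At the threshold, the rate on type B alone equals the profitability of type E: λ·48.3/(1 + λ·5.71) = 35.3/17.2 = 2.052.
Rearranging, λ(48.3 − 2.052×5.71) = 2.052, so λ = 2.052/36.58 = 0.0561 per s.

0.056 per s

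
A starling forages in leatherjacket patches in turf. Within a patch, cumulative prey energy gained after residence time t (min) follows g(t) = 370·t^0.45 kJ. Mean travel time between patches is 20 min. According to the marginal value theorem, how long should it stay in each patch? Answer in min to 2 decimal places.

16.36 min

Optimal t* satisfies g'(t*) = g(t*)/(T + t*).
g'(t) = 0.45·370·t^-0.55. Setting 0.45·370·t^-0.55 = 370·t^0.45/(20+t) gives 0.45(20+t) = t, so 0.55·t = 0.45×20.
t* = 0.45×20/0.55 = 16.36 min.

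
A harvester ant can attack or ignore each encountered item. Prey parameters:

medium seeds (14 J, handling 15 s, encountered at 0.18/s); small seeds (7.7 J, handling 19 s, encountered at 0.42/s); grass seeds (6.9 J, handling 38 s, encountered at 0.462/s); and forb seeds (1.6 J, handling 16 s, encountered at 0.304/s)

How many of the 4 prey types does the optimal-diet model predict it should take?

1

Rank by E/h (J/s): medium seeds 0.933, small seeds 0.405, grass seeds 0.182, forb seeds 0.1. Include each in turn until the next type's E/h falls below the running intake rate.
Rate on top 1: 0.6811. small seeds: 0.405 < 0.6811 → exclude; stop.
Optimal diet: medium seeds — 1 of 4 types.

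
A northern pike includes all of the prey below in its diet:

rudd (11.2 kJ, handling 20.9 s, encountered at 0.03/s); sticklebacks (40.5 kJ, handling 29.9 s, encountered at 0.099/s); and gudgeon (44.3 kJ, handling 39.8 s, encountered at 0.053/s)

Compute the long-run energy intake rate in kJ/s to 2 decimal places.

R = (0.03×11.2 + 0.099×40.5 + 0.053×44.3) / (1 + 0.03×20.9 + 0.099×29.9 + 0.053×39.8) = 6.693/6.697 = 0.9995 kJ/s.

1.00 kJ/s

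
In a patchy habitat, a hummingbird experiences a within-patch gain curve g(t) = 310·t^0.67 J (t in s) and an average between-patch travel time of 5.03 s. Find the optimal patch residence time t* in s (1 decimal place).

10.2 s

Maximise g(t)/(T+t): set derivative to zero → g'(t)(T+t) = g(t).
g'(t) = 0.67·310·t^-0.33. Setting 0.67·310·t^-0.33 = 310·t^0.67/(5.03+t) gives 0.67(5.03+t) = t, so 0.33·t = 0.67×5.03.
t* = 0.67×5.03/0.33 = 10.21 s.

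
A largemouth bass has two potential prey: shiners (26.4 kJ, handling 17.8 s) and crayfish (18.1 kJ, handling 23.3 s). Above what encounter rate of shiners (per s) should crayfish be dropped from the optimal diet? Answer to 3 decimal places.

At the threshold, the rate on shiners alone equals the profitability of crayfish: λ·26.4/(1 + λ·17.8) = 18.1/23.3 = 0.7768.
Rearranging, λ(26.4 − 0.7768×17.8) = 0.7768, so λ = 0.7768/12.57 = 0.06179 per s.

0.062 per s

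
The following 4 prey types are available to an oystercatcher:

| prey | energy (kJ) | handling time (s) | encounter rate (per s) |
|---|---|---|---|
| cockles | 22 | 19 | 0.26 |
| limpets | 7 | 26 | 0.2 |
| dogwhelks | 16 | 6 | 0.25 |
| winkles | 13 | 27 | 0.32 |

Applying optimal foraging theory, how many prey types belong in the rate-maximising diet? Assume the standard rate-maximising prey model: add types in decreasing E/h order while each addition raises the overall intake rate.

Profitabilities (E/h, kJ/s): dogwhelks 2.67, cockles 1.16, winkles 0.481, limpets 0.269. Add prey in this order while the next type's profitability exceeds the intake rate on those already taken.
Rate on top 1: 1.6. cockles: 1.16 < 1.6 → exclude; stop.
Optimal diet: dogwhelks — 1 of 4 types.

1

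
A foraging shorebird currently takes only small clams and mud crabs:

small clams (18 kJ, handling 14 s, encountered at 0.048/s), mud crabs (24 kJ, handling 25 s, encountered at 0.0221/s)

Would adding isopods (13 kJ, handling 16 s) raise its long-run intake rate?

Intake rate on the current diet: R = (0.048×18 + 0.0221×24) / (1 + 0.048×14 + 0.0221×25) = 1.394/2.224 = 0.6268 kJ/s.
Profitability of isopods: 13/16 = 0.8125 kJ/s.
0.8125 > 0.6268, so adding isopods raises the average — include it.

Yes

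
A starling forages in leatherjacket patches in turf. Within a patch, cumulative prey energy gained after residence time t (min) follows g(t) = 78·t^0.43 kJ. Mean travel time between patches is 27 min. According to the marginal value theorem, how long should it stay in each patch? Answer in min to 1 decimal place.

By the marginal value theorem, leave when the instantaneous gain rate g'(t) equals the habitat-wide average g(t)/(T + t).
g'(t) = 0.43·78·t^-0.57. Setting 0.43·78·t^-0.57 = 78·t^0.43/(27+t) gives 0.43(27+t) = t, so 0.57·t = 0.43×27.
t* = 0.43×27/0.57 = 20.37 min.

20.4 min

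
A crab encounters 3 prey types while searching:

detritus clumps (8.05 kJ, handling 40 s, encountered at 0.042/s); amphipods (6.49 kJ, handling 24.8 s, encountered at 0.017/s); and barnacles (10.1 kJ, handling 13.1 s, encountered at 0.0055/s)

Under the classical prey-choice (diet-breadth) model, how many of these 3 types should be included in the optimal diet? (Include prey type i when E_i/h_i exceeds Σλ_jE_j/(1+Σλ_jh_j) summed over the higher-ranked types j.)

3

Profitabilities (E/h, kJ/s): barnacles 0.771, amphipods 0.262, detritus clumps 0.201. Add prey in this order while the next type's profitability exceeds the intake rate on those already taken.
Rate on top 1: 0.05182. amphipods: 0.262 > 0.05182 → include.
Rate on top 2: 0.1111. detritus clumps: 0.201 > 0.1111 → include.
Optimal diet: barnacles, amphipods, detritus clumps — 3 of 3 types.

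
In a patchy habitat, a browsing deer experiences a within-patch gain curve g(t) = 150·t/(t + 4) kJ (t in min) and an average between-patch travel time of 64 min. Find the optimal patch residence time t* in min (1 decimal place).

16.0 min

Maximise g(t)/(T+t): set derivative to zero → g'(t)(T+t) = g(t).
g'(t) = 150·4/(t + 4)². Setting 150·4/(t+4)² = 150t/[(t+4)(64+t)] gives 4(64+t) = t(t+4), so t² = 4×64 = 256.
t* = √256 = 16 min.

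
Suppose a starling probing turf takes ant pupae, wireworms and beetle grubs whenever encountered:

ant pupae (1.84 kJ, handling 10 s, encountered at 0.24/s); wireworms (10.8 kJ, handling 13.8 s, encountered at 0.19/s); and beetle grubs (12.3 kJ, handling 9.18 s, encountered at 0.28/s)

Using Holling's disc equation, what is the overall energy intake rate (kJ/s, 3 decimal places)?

R = Σλ_iE_i / (1 + Σλ_ih_i)
Numerator: 0.24×1.84 + 0.19×10.8 + 0.28×12.3 = 5.938
Denominator: 1 + 0.24×10 + 0.19×13.8 + 0.28×9.18 = 8.592
R = 5.938/8.592 = 0.691 kJ/s

0.691 kJ/s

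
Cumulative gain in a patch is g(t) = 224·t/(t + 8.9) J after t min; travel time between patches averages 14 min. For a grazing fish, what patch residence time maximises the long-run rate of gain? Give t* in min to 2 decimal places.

Optimal t* satisfies g'(t*) = g(t*)/(T + t*).
g'(t) = 224·8.9/(t + 8.9)². Setting 224·8.9/(t+8.9)² = 224t/[(t+8.9)(14+t)] gives 8.9(14+t) = t(t+8.9), so t² = 8.9×14 = 124.6.
t* = √124.6 = 11.16 min.

11.16 min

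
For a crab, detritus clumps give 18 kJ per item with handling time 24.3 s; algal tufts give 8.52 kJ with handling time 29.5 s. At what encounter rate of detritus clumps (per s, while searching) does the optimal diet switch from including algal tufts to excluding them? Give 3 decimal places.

0.026 per s

The zero-one rule: include algal tufts iff E₂/h₂ > λE₁/(1+λh₁). Equality gives the switch point.
λE₁h₂ = E₂ + λE₂h₁ ⇒ λ = E₂/(E₁h₂ − E₂h₁) = 8.52/(531 − 207) = 0.0263 per s.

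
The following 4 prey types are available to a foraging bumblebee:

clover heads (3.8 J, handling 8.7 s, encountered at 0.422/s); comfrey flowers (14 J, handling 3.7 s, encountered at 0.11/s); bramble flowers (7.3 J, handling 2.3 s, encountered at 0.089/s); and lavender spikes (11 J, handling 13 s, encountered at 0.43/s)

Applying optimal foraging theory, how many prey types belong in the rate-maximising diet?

2

Profitabilities (E/h, J/s): comfrey flowers 3.78, bramble flowers 3.17, lavender spikes 0.846, clover heads 0.437. Add prey in this order while the next type's profitability exceeds the intake rate on those already taken.
Rate on top 1: 1.095. bramble flowers: 3.17 > 1.095 → include.
Rate on top 2: 1.359. lavender spikes: 0.846 < 1.359 → exclude; stop.
Optimal diet: comfrey flowers, bramble flowers — 2 of 4 types.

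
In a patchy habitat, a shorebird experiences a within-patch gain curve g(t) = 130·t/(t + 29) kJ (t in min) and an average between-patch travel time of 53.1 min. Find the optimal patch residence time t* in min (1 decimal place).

39.2 min

Optimal t* satisfies g'(t*) = g(t*)/(T + t*).
g'(t) = 130·29/(t + 29)². Setting 130·29/(t+29)² = 130t/[(t+29)(53.1+t)] gives 29(53.1+t) = t(t+29), so t² = 29×53.1 = 1540.
t* = √1540 = 39.24 min.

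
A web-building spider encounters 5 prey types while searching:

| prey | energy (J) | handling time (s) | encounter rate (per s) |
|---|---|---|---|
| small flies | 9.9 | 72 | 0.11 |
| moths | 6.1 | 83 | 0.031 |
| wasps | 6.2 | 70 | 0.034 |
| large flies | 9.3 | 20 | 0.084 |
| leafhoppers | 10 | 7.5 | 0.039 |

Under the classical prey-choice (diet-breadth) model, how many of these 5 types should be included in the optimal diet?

2

Rank by E/h (J/s): leafhoppers 1.33, large flies 0.465, small flies 0.138, wasps 0.0886, moths 0.0735. Include each in turn until the next type's E/h falls below the running intake rate.
Rate on top 1: 0.3017. large flies: 0.465 > 0.3017 → include.
Rate on top 2: 0.394. small flies: 0.138 < 0.394 → exclude; stop.
Optimal diet: leafhoppers, large flies — 2 of 5 types.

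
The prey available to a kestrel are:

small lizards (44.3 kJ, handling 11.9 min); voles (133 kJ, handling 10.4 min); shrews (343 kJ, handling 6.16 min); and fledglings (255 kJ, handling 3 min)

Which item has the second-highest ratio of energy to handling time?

Profitability E/h (kJ/min): small lizards = 44.3/11.9 = 3.72, voles = 133/10.4 = 12.8, shrews = 343/6.16 = 55.7, fledglings = 255/3 = 85.
Ranked: fledglings > shrews > voles > small lizards.

shrews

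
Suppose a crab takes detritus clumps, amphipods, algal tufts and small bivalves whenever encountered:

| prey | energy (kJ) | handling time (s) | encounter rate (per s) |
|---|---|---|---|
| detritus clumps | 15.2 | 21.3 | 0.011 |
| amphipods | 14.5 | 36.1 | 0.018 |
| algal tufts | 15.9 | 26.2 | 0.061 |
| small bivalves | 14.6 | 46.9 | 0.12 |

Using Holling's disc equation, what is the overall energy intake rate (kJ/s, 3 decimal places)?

0.346 kJ/s

Energy encountered per unit search time: 0.011×15.2 + 0.018×14.5 + 0.061×15.9 + 0.12×14.6 = 3.15 kJ/s.
Handling time per unit search time: 0.011×21.3 + 0.018×36.1 + 0.061×26.2 + 0.12×46.9 = 8.11.
Rate = 3.15/(1 + 8.11) = 0.3458 kJ/s.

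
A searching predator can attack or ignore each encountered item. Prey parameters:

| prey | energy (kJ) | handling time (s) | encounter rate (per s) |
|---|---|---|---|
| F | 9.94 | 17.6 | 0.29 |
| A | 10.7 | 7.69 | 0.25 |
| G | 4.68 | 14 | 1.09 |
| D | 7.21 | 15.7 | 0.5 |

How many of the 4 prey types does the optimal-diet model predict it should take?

1

Profitabilities (E/h, kJ/s): A 1.39, F 0.565, D 0.459, G 0.334. Add prey in this order while the next type's profitability exceeds the intake rate on those already taken.
Rate on top 1: 0.9153. F: 0.565 < 0.9153 → exclude; stop.
Optimal diet: A — 1 of 4 types.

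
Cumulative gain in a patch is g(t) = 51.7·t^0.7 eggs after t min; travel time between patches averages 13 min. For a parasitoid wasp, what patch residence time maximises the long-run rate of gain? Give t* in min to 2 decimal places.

By the marginal value theorem, leave when the instantaneous gain rate g'(t) equals the habitat-wide average g(t)/(T + t).
g'(t) = 0.7·51.7·t^-0.3. Setting 0.7·51.7·t^-0.3 = 51.7·t^0.7/(13+t) gives 0.7(13+t) = t, so 0.30·t = 0.7×13.
t* = 0.7×13/0.30 = 30.33 min.

30.33 min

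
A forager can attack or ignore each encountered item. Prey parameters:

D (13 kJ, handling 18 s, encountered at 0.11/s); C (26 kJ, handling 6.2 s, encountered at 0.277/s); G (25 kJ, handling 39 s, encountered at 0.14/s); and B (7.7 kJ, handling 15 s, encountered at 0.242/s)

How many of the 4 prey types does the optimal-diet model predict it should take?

Profitabilities (E/h, kJ/s): C 4.19, D 0.722, G 0.641, B 0.513. Add prey in this order while the next type's profitability exceeds the intake rate on those already taken.
Rate on top 1: 2.65. D: 0.722 < 2.65 → exclude; stop.
Optimal diet: C — 1 of 4 types.

1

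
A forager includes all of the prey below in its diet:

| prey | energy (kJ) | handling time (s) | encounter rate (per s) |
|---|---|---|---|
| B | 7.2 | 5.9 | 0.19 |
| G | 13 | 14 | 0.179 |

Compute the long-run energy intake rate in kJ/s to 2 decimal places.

R = Σλ_iE_i / (1 + Σλ_ih_i)
Numerator: 0.19×7.2 + 0.179×13 = 3.695
Denominator: 1 + 0.19×5.9 + 0.179×14 = 4.627
R = 3.695/4.627 = 0.7986 kJ/s

0.80 kJ/s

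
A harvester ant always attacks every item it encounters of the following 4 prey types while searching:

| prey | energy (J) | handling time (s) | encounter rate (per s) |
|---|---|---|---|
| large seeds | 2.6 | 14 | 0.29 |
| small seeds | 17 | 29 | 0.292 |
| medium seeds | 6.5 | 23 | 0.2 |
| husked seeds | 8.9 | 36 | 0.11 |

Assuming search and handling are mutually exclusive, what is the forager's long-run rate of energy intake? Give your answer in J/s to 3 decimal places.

R = Σλ_iE_i / (1 + Σλ_ih_i)
Numerator: 0.29×2.6 + 0.292×17 + 0.2×6.5 + 0.11×8.9 = 7.997
Denominator: 1 + 0.29×14 + 0.292×29 + 0.2×23 + 0.11×36 = 22.09
R = 7.997/22.09 = 0.3621 J/s

0.362 J/s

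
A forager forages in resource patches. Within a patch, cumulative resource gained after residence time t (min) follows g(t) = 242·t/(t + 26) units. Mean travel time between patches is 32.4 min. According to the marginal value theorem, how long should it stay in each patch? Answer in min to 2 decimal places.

By the marginal value theorem, leave when the instantaneous gain rate g'(t) equals the habitat-wide average g(t)/(T + t).
g'(t) = 242·26/(t + 26)². Setting 242·26/(t+26)² = 242t/[(t+26)(32.4+t)] gives 26(32.4+t) = t(t+26), so t² = 26×32.4 = 842.4.
t* = √842.4 = 29.02 min.

29.02 min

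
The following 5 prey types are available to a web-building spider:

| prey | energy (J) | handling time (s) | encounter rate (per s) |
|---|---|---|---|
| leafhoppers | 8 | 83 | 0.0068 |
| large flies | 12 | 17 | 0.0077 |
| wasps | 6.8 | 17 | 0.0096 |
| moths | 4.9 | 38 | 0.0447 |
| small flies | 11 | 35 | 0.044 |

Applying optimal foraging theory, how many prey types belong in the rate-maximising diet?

3

Profitabilities (E/h, J/s): large flies 0.706, wasps 0.4, small flies 0.314, moths 0.129, leafhoppers 0.0964. Add prey in this order while the next type's profitability exceeds the intake rate on those already taken.
Rate on top 1: 0.0817. wasps: 0.4 > 0.0817 → include.
Rate on top 2: 0.1218. small flies: 0.314 > 0.1218 → include.
Rate on top 3: 0.2264. moths: 0.129 < 0.2264 → exclude; stop.
Optimal diet: large flies, wasps, small flies — 3 of 5 types.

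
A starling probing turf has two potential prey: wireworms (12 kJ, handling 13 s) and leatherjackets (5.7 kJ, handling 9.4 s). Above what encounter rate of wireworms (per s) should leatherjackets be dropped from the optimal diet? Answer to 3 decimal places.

Drop leatherjackets once their profitability E₂/h₂ falls below the rate achievable on wireworms alone: E₂/h₂ = λE₁/(1 + λh₁).
Solve for λ: λE₁h₂ = E₂(1 + λh₁) → λ(E₁h₂ − E₂h₁) = E₂ → λ = E₂/(E₁h₂ − E₂h₁).
λ = 5.7/(12×9.4 − 5.7×13) = 5.7/38.7 = 0.1473 per s.

0.147 per s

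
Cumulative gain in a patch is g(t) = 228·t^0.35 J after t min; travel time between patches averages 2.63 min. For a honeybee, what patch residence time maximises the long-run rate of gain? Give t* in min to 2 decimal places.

1.42 min

Maximise g(t)/(T+t): set derivative to zero → g'(t)(T+t) = g(t).
g'(t) = 0.35·228·t^-0.65. Setting 0.35·228·t^-0.65 = 228·t^0.35/(2.63+t) gives 0.35(2.63+t) = t, so 0.65·t = 0.35×2.63.
t* = 0.35×2.63/0.65 = 1.416 min.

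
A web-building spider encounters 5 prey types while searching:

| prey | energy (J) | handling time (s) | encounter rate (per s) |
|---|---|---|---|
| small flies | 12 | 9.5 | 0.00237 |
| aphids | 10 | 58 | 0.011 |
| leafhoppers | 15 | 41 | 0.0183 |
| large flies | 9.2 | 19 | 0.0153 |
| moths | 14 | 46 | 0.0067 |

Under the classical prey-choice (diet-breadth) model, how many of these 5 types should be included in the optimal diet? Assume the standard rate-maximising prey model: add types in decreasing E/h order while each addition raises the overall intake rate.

E/h in descending order: small flies 1.26, large flies 0.484, leafhoppers 0.366, moths 0.304, aphids 0.172 J/s. The optimal diet is the largest prefix of this list for which every included type satisfies E_i/h_i > R on the types above it.
Rate on top 1: 0.02781. large flies: 0.484 > 0.02781 → include.
Rate on top 2: 0.1288. leafhoppers: 0.366 > 0.1288 → include.
Rate on top 3: 0.215. moths: 0.304 > 0.215 → include.
Rate on top 4: 0.2266. aphids: 0.172 < 0.2266 → exclude; stop.
Optimal diet: small flies, large flies, leafhoppers, moths — 4 of 5 types.

4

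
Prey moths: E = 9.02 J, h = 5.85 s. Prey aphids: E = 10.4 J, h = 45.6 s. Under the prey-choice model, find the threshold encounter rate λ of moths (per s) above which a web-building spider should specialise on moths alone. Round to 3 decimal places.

Drop aphids once their profitability E₂/h₂ falls below the rate achievable on moths alone: E₂/h₂ = λE₁/(1 + λh₁).
Solve for λ: λE₁h₂ = E₂(1 + λh₁) → λ(E₁h₂ − E₂h₁) = E₂ → λ = E₂/(E₁h₂ − E₂h₁).
λ = 10.4/(9.02×45.6 − 10.4×5.85) = 10.4/350.5 = 0.02967 per s.

0.030 per s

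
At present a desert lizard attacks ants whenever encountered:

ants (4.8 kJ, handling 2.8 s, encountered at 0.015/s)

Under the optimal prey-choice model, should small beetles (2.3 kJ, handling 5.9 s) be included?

Yes

Intake rate on the current diet: R = (0.015×4.8) / (1 + 0.015×2.8) = 0.072/1.042 = 0.0691 kJ/s.
small beetles: E/h = 2.3/5.9 = 0.3898 kJ/s.
Since 0.3898 > R, including small beetles increases the long-run rate.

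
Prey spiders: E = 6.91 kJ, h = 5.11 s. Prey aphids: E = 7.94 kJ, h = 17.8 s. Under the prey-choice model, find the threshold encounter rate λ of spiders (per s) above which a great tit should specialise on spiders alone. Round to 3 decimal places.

The zero-one rule: include aphids iff E₂/h₂ > λE₁/(1+λh₁). Equality gives the switch point.
λE₁h₂ = E₂ + λE₂h₁ ⇒ λ = E₂/(E₁h₂ − E₂h₁) = 7.94/(123 − 40.57) = 0.09633 per s.

0.096 per s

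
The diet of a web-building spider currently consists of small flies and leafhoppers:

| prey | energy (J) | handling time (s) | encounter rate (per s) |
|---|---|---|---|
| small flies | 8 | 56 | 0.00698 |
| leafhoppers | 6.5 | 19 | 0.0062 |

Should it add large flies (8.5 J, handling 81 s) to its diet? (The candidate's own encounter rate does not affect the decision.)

Yes

Intake rate on the current diet: R = (0.00698×8 + 0.0062×6.5) / (1 + 0.00698×56 + 0.0062×19) = 0.09614/1.509 = 0.06372 J/s.
Profitability of large flies: 8.5/81 = 0.1049 J/s.
0.1049 > 0.06372, so adding large flies raises the average — include it.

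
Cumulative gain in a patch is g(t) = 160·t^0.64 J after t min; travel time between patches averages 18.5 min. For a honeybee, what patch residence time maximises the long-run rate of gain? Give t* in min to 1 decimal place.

Maximise g(t)/(T+t): set derivative to zero → g'(t)(T+t) = g(t).
g'(t) = 0.64·160·t^-0.36. Setting 0.64·160·t^-0.36 = 160·t^0.64/(18.5+t) gives 0.64(18.5+t) = t, so 0.36·t = 0.64×18.5.
t* = 0.64×18.5/0.36 = 32.89 min.

32.9 min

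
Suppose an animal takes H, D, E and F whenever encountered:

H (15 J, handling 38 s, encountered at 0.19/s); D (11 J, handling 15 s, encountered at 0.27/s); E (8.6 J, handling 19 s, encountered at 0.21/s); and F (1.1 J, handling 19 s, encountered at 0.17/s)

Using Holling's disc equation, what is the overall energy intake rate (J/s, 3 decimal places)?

0.401 J/s

Energy encountered per unit search time: 0.19×15 + 0.27×11 + 0.21×8.6 + 0.17×1.1 = 7.813 J/s.
Handling time per unit search time: 0.19×38 + 0.27×15 + 0.21×19 + 0.17×19 = 18.49.
Rate = 7.813/(1 + 18.49) = 0.4009 J/s.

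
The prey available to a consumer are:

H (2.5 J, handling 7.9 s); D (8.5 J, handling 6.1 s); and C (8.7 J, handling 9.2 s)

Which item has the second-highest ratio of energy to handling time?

In descending order of E/h:
D: 8.5/6.1 = 1.39 J/s
C: 8.7/9.2 = 0.946 J/s
H: 2.5/7.9 = 0.316 J/s

C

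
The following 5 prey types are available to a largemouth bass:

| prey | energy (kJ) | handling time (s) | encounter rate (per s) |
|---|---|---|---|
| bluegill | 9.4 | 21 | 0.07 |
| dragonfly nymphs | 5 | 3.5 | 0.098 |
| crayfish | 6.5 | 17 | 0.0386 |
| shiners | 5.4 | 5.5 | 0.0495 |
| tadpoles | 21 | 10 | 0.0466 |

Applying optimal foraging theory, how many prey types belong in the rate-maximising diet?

3

Profitabilities (E/h, kJ/s): tadpoles 2.1, dragonfly nymphs 1.43, shiners 0.982, bluegill 0.448, crayfish 0.382. Add prey in this order while the next type's profitability exceeds the intake rate on those already taken.
Rate on top 1: 0.6675. dragonfly nymphs: 1.43 > 0.6675 → include.
Rate on top 2: 0.8118. shiners: 0.982 > 0.8118 → include.
Rate on top 3: 0.8341. bluegill: 0.448 < 0.8341 → exclude; stop.
Optimal diet: tadpoles, dragonfly nymphs, shiners — 3 of 5 types.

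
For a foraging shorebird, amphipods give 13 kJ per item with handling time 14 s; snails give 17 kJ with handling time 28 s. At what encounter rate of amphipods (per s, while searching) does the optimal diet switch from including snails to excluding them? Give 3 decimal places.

0.135 per s

At the threshold, the rate on amphipods alone equals the profitability of snails: λ·13/(1 + λ·14) = 17/28 = 0.6071.
Rearranging, λ(13 − 0.6071×14) = 0.6071, so λ = 0.6071/4.5 = 0.1349 per s.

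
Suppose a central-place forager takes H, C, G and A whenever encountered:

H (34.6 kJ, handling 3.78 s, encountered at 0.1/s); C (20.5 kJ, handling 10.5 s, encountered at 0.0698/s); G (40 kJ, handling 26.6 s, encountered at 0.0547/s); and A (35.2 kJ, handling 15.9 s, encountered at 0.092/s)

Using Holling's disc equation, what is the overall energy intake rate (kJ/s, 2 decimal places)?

Energy encountered per unit search time: 0.1×34.6 + 0.0698×20.5 + 0.0547×40 + 0.092×35.2 = 10.32 kJ/s.
Handling time per unit search time: 0.1×3.78 + 0.0698×10.5 + 0.0547×26.6 + 0.092×15.9 = 4.029.
Rate = 10.32/(1 + 4.029) = 2.052 kJ/s.

2.05 kJ/s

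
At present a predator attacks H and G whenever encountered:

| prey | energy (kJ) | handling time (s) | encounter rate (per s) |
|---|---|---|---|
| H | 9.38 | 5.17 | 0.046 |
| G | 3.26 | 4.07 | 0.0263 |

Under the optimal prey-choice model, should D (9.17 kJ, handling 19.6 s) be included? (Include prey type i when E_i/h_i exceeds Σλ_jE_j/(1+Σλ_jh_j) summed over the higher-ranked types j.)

On H and G alone, R = ΣλE/(1+Σλh) = 0.5172/1.345 = 0.3846 kJ/s.
D: E/h = 9.17/19.6 = 0.4679 kJ/s.
Since 0.4679 > R, including D increases the long-run rate.

Yes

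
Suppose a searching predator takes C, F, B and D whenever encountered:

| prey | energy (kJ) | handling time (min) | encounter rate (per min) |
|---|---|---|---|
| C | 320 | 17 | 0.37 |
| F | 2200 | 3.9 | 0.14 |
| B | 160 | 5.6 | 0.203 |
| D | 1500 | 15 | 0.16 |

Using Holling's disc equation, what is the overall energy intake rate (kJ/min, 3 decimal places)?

61.452 kJ/min

R = Σλ_iE_i / (1 + Σλ_ih_i)
Numerator: 0.37×320 + 0.14×2200 + 0.203×160 + 0.16×1500 = 698.9
Denominator: 1 + 0.37×17 + 0.14×3.9 + 0.203×5.6 + 0.16×15 = 11.37
R = 698.9/11.37 = 61.45 kJ/min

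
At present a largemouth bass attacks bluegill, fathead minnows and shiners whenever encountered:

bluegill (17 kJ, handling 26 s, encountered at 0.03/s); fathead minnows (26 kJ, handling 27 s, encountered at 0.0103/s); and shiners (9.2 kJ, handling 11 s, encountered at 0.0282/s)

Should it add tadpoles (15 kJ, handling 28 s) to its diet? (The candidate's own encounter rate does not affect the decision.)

Current rate: (0.03×17 + 0.0103×26 + 0.0282×9.2)/(1 + 0.03×26 + 0.0103×27 + 0.0282×11) = 0.438 kJ/s.
Profitability of tadpoles: 15/28 = 0.5357 kJ/s.
0.5357 > 0.438, so adding tadpoles raises the average — include it.

Yes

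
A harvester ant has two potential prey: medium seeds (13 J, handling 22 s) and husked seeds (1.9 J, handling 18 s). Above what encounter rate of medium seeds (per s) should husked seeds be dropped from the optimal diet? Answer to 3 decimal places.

0.010 per s

At the threshold, the rate on medium seeds alone equals the profitability of husked seeds: λ·13/(1 + λ·22) = 1.9/18 = 0.1056.
Rearranging, λ(13 − 0.1056×22) = 0.1056, so λ = 0.1056/10.68 = 0.009886 per s.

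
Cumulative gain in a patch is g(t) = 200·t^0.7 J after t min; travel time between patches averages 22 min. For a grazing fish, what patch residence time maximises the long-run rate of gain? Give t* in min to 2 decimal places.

Maximise g(t)/(T+t): set derivative to zero → g'(t)(T+t) = g(t).
g'(t) = 0.7·200·t^-0.3. Setting 0.7·200·t^-0.3 = 200·t^0.7/(22+t) gives 0.7(22+t) = t, so 0.30·t = 0.7×22.
t* = 0.7×22/0.30 = 51.33 min.

51.33 min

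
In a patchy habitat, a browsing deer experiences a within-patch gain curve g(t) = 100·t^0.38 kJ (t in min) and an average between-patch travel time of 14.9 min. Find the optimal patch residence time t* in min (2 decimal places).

By the marginal value theorem, leave when the instantaneous gain rate g'(t) equals the habitat-wide average g(t)/(T + t).
g'(t) = 0.38·100·t^-0.62. Setting 0.38·100·t^-0.62 = 100·t^0.38/(14.9+t) gives 0.38(14.9+t) = t, so 0.62·t = 0.38×14.9.
t* = 0.38×14.9/0.62 = 9.132 min.

9.13 min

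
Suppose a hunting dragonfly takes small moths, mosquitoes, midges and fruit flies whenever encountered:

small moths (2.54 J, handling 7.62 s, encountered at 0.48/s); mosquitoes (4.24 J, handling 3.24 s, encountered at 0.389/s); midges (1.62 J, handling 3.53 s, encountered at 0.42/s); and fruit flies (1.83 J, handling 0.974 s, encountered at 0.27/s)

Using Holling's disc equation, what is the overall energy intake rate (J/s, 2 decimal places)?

R = (0.48×2.54 + 0.389×4.24 + 0.42×1.62 + 0.27×1.83) / (1 + 0.48×7.62 + 0.389×3.24 + 0.42×3.53 + 0.27×0.974) = 4.043/7.664 = 0.5276 J/s.

0.53 J/s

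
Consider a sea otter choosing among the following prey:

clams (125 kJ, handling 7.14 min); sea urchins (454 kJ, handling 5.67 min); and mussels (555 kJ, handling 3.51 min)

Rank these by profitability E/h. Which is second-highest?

sea urchins

Profitability E/h (kJ/min): clams = 125/7.14 = 17.5, sea urchins = 454/5.67 = 80.1, mussels = 555/3.51 = 158.
Ranked: mussels > sea urchins > clams.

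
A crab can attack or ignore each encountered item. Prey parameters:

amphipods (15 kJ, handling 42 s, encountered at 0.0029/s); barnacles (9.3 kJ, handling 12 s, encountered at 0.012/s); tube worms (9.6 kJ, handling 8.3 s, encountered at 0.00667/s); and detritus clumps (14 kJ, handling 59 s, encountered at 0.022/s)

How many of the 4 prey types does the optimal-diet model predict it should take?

Profitabilities (E/h, kJ/s): tube worms 1.16, barnacles 0.775, amphipods 0.357, detritus clumps 0.237. Add prey in this order while the next type's profitability exceeds the intake rate on those already taken.
Rate on top 1: 0.06067. barnacles: 0.775 > 0.06067 → include.
Rate on top 2: 0.1464. amphipods: 0.357 > 0.1464 → include.
Rate on top 3: 0.1659. detritus clumps: 0.237 > 0.1659 → include.
Optimal diet: tube worms, barnacles, amphipods, detritus clumps — 4 of 4 types.

4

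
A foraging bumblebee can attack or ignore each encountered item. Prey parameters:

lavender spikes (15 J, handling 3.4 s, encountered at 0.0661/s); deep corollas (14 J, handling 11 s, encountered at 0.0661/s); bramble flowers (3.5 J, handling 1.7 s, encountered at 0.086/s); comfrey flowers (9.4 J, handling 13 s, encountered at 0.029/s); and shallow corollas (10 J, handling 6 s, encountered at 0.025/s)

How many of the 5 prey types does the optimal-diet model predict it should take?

Profitabilities (E/h, J/s): lavender spikes 4.41, bramble flowers 2.06, shallow corollas 1.67, deep corollas 1.27, comfrey flowers 0.723. Add prey in this order while the next type's profitability exceeds the intake rate on those already taken.
Rate on top 1: 0.8096. bramble flowers: 2.06 > 0.8096 → include.
Rate on top 2: 0.9428. shallow corollas: 1.67 > 0.9428 → include.
Rate on top 3: 1.014. deep corollas: 1.27 > 1.014 → include.
Rate on top 4: 1.098. comfrey flowers: 0.723 < 1.098 → exclude; stop.
Optimal diet: lavender spikes, bramble flowers, shallow corollas, deep corollas — 4 of 5 types.

4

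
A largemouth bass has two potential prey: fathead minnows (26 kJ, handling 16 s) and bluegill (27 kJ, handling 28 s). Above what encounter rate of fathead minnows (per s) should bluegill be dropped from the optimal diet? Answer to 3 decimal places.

0.091 per s

The zero-one rule: include bluegill iff E₂/h₂ > λE₁/(1+λh₁). Equality gives the switch point.
λE₁h₂ = E₂ + λE₂h₁ ⇒ λ = E₂/(E₁h₂ − E₂h₁) = 27/(728 − 432) = 0.09122 per s.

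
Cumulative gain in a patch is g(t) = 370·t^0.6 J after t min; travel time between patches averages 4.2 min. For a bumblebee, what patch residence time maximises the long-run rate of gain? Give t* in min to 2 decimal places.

6.30 min

Maximise g(t)/(T+t): set derivative to zero → g'(t)(T+t) = g(t).
g'(t) = 0.6·370·t^-0.4. Setting 0.6·370·t^-0.4 = 370·t^0.6/(4.2+t) gives 0.6(4.2+t) = t, so 0.40·t = 0.6×4.2.
t* = 0.6×4.2/0.40 = 6.3 min.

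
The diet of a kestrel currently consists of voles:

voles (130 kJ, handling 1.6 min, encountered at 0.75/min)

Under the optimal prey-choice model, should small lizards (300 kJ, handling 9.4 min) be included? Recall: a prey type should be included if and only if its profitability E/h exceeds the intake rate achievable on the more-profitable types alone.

On voles alone, R = ΣλE/(1+Σλh) = 97.5/2.2 = 44.32 kJ/min.
small lizards: E/h = 300/9.4 = 31.91 kJ/min.
31.91 < 44.32, so adding small lizards would lower the average — exclude it.

No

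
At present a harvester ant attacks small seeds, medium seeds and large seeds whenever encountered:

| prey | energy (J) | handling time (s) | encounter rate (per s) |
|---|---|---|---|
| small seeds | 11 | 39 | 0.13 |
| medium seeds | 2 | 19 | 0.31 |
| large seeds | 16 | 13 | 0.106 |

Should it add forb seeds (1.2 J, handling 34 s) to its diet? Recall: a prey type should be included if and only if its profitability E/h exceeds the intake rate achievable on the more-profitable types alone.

No

On small seeds, medium seeds and large seeds alone, R = ΣλE/(1+Σλh) = 3.746/13.34 = 0.2809 J/s.
Profitability of forb seeds: 1.2/34 = 0.03529 J/s.
0.03529 < 0.2809, so adding forb seeds would lower the average — exclude it.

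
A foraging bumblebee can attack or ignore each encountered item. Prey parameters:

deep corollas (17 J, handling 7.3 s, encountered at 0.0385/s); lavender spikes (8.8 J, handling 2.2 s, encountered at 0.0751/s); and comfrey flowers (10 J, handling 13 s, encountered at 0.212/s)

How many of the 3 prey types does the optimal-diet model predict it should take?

2

Rank by E/h (J/s): lavender spikes 4, deep corollas 2.33, comfrey flowers 0.769. Include each in turn until the next type's E/h falls below the running intake rate.
Rate on top 1: 0.5672. deep corollas: 2.33 > 0.5672 → include.
Rate on top 2: 0.9095. comfrey flowers: 0.769 < 0.9095 → exclude; stop.
Optimal diet: lavender spikes, deep corollas — 2 of 3 types.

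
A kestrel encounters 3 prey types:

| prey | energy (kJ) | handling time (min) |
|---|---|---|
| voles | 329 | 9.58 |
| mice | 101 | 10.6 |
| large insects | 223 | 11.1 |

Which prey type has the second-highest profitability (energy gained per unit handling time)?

large insects

In descending order of E/h:
voles: 329/9.58 = 34.3 kJ/min
large insects: 223/11.1 = 20.1 kJ/min
mice: 101/10.6 = 9.53 kJ/min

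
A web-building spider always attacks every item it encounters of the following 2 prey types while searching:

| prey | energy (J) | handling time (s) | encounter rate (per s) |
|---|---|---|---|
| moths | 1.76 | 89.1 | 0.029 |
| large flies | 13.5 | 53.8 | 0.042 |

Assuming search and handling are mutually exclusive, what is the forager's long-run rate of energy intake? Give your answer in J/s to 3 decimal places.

Energy encountered per unit search time: 0.029×1.76 + 0.042×13.5 = 0.618 J/s.
Handling time per unit search time: 0.029×89.1 + 0.042×53.8 = 4.843.
Rate = 0.618/(1 + 4.843) = 0.1058 J/s.

0.106 J/s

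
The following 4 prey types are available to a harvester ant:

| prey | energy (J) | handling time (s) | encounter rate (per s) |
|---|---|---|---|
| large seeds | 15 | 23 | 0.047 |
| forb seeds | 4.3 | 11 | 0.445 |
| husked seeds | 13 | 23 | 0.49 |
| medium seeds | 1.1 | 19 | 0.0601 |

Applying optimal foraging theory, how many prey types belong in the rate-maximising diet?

2

E/h in descending order: large seeds 0.652, husked seeds 0.565, forb seeds 0.391, medium seeds 0.0579 J/s. The optimal diet is the largest prefix of this list for which every included type satisfies E_i/h_i > R on the types above it.
Rate on top 1: 0.3388. husked seeds: 0.565 > 0.3388 → include.
Rate on top 2: 0.5299. forb seeds: 0.391 < 0.5299 → exclude; stop.
Optimal diet: large seeds, husked seeds — 2 of 4 types.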